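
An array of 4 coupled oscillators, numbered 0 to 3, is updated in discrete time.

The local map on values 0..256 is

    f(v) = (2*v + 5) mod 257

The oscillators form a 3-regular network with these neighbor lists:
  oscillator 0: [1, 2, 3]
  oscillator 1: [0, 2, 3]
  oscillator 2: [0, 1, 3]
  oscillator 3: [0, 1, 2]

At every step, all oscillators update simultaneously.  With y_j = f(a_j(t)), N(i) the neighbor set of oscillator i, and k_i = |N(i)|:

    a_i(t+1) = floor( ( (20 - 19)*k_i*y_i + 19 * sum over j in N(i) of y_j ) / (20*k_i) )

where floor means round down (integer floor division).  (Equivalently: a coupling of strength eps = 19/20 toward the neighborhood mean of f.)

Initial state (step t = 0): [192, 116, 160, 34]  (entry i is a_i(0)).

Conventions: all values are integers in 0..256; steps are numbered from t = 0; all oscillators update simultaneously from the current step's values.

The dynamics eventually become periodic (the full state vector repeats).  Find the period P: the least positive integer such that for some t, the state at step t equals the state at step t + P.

Simulating step by step:
t=0: [192, 116, 160, 34]
t=1: [126, 98, 143, 142]
t=2: [84, 30, 75, 76]
t=3: [128, 156, 132, 132]
t=4: [26, 11, 24, 24]
t=5: [44, 52, 46, 46]
t=6: [100, 96, 99, 99]
t=7: [201, 203, 201, 201]
t=8: [151, 150, 151, 151]
t=9: [49, 49, 49, 49]
t=10: [103, 103, 103, 103]
t=11: [211, 211, 211, 211]
t=12: [170, 170, 170, 170]
t=13: [88, 88, 88, 88]
t=14: [181, 181, 181, 181]
t=15: [110, 110, 110, 110]
t=16: [225, 225, 225, 225]
t=17: [198, 198, 198, 198]
t=18: [144, 144, 144, 144]
t=19: [36, 36, 36, 36]
t=20: [77, 77, 77, 77]
t=21: [159, 159, 159, 159]
t=22: [66, 66, 66, 66]
t=23: [137, 137, 137, 137]
t=24: [22, 22, 22, 22]
t=25: [49, 49, 49, 49]

Answer: 16
Key observation: The state at step 9, [49, 49, 49, 49], reappears at step 25 — and no state repeats earlier — so the cycle the system enters has period 16.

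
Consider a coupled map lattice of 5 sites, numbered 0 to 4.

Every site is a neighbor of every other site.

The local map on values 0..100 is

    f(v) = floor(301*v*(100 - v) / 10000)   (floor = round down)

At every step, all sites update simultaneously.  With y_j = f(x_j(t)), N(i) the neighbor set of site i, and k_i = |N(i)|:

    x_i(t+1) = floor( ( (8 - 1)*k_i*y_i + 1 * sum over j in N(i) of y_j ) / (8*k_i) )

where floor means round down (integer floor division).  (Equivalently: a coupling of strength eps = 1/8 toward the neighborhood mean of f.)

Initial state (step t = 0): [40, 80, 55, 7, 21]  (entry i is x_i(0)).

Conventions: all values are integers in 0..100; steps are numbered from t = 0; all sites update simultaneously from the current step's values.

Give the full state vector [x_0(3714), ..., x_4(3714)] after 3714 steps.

Answer: [67, 67, 67, 67, 67]
Key observation: The state at step 13, [66, 66, 66, 66, 66], reappears at step 15: the system is in a cycle of period 2 from step 13 on.  Therefore the state at step 3714 equals the state at step 13 + ((3714 - 13) mod 2) = 14, which is [67, 67, 67, 67, 67].

Derivation:
t=0: [40, 80, 55, 7, 21]
t=1: [68, 48, 70, 24, 49]
t=2: [65, 73, 63, 55, 73]
t=3: [67, 60, 69, 72, 60]
t=4: [66, 71, 64, 61, 71]
t=5: [66, 61, 68, 70, 61]
t=6: [67, 70, 65, 63, 70]
t=7: [66, 63, 67, 69, 63]
t=8: [67, 69, 66, 64, 69]
t=9: [66, 64, 66, 68, 64]
t=10: [67, 68, 67, 65, 68]
t=11: [66, 65, 66, 67, 65]
t=12: [67, 67, 67, 66, 67]
t=13: [66, 66, 66, 66, 66]
t=14: [67, 67, 67, 67, 67]
t=15: [66, 66, 66, 66, 66]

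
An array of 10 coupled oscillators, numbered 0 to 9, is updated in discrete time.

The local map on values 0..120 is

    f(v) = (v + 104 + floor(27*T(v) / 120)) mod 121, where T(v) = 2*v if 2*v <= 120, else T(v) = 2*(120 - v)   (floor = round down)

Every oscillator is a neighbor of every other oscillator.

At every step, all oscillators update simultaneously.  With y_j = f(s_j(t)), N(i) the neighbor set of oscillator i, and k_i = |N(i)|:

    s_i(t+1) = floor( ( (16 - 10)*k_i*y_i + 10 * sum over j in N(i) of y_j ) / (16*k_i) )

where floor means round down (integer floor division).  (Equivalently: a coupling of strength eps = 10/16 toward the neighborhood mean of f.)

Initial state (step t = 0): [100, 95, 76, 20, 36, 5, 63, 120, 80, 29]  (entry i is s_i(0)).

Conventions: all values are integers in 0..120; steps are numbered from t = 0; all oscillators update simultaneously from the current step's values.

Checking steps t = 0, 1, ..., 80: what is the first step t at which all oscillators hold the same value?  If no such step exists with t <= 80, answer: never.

Simulating step by step:
t=0: [100, 95, 76, 20, 36, 5, 63, 120, 80, 29]  (not all equal)
t=1: [76, 75, 72, 52, 59, 82, 70, 79, 73, 56]  (not all equal)
t=2: [74, 74, 74, 68, 71, 76, 74, 75, 74, 70]  (not all equal)
t=3: [76, 76, 76, 75, 76, 77, 76, 77, 76, 76]  (not all equal)
t=4: [78, 78, 78, 78, 78, 78, 78, 78, 78, 78]  (all equal)

Answer: 4
Key observation: Synchronization is absorbing here: once all oscillators are equal they stay equal, and step 4 is the first all-equal step.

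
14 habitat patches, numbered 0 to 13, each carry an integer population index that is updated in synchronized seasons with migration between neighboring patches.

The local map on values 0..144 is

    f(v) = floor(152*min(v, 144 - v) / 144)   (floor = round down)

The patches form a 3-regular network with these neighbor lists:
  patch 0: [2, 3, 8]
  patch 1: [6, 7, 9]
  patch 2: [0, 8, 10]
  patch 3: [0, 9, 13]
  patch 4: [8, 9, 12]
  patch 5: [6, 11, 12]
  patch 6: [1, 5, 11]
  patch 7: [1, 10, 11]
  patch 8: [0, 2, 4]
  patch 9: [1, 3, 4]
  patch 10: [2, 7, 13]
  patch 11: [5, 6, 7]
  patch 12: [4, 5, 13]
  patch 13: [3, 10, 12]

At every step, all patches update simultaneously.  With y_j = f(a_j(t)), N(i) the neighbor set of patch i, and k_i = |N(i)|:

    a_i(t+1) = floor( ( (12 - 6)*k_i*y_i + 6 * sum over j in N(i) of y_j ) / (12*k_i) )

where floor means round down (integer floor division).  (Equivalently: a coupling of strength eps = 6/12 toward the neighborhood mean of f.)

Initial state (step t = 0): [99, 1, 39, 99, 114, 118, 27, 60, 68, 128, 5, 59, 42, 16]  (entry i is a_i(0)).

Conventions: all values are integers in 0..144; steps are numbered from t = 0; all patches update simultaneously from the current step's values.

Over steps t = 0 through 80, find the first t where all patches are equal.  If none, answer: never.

Answer: 17
Key observation: Synchronization is absorbing here: once all patches are equal they stay equal, and step 17 is the first all-equal step.

Derivation:
t=0: [99, 1, 39, 99, 114, 118, 27, 60, 68, 128, 5, 59, 42, 16]  (not all equal)
t=1: [50, 18, 41, 36, 37, 35, 29, 42, 55, 21, 22, 50, 34, 24]  (not all equal)
t=2: [49, 25, 43, 35, 38, 37, 32, 37, 51, 27, 30, 44, 34, 28]  (not all equal)
t=3: [47, 29, 45, 36, 39, 38, 35, 36, 49, 31, 34, 41, 35, 31]  (not all equal)
t=4: [47, 32, 46, 37, 40, 39, 36, 37, 48, 34, 37, 40, 36, 34]  (not all equal)
t=5: [47, 35, 47, 39, 41, 40, 38, 38, 48, 36, 39, 40, 38, 36]  (not all equal)
t=6: [47, 37, 47, 41, 42, 41, 40, 39, 48, 39, 41, 41, 40, 39]  (not all equal)
t=7: [48, 40, 48, 43, 44, 42, 41, 41, 48, 41, 43, 42, 42, 41]  (not all equal)
t=8: [49, 42, 49, 45, 45, 43, 43, 43, 49, 43, 45, 43, 44, 43]  (not all equal)
t=9: [50, 44, 50, 47, 47, 45, 44, 45, 50, 45, 47, 45, 45, 45]  (not all equal)
t=10: [51, 46, 51, 48, 48, 46, 46, 47, 51, 47, 48, 46, 47, 47]  (not all equal)
t=11: [52, 48, 52, 50, 50, 48, 48, 48, 52, 49, 50, 48, 49, 49]  (not all equal)
t=12: [53, 50, 53, 52, 52, 50, 50, 50, 53, 51, 51, 50, 51, 51]  (not all equal)
t=13: [54, 52, 54, 53, 53, 52, 52, 52, 54, 53, 53, 52, 53, 53]  (not all equal)
t=14: [56, 54, 56, 55, 55, 54, 54, 54, 56, 54, 55, 54, 54, 55]  (not all equal)
t=15: [58, 57, 58, 58, 57, 57, 57, 57, 58, 57, 58, 57, 57, 57]  (not all equal)
t=16: [61, 60, 61, 60, 60, 60, 60, 60, 60, 60, 60, 60, 60, 60]  (not all equal)
t=17: [63, 63, 63, 63, 63, 63, 63, 63, 63, 63, 63, 63, 63, 63]  (all equal)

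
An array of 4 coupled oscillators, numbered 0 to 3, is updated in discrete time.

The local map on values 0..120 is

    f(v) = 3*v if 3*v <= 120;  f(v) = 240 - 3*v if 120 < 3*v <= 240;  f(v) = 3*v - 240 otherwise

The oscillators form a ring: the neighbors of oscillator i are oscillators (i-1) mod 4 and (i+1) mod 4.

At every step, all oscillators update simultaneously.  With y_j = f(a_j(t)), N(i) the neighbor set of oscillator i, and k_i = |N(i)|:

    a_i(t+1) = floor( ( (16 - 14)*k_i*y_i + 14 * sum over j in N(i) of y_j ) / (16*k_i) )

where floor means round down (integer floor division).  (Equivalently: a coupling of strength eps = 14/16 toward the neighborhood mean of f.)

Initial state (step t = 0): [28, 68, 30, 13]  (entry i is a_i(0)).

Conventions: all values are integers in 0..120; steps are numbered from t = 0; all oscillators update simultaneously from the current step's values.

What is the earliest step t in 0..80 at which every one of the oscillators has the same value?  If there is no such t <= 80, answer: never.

Answer: 13
Key observation: Synchronization is absorbing here: once all oscillators are equal they stay equal, and step 13 is the first all-equal step.

Derivation:
t=0: [28, 68, 30, 13]  (not all equal)
t=1: [43, 80, 44, 81]  (not all equal)
t=2: [15, 95, 14, 96]  (not all equal)
t=3: [46, 43, 45, 44]  (not all equal)
t=4: [108, 104, 108, 104]  (not all equal)
t=5: [73, 82, 73, 82]  (not all equal)
t=6: [7, 19, 7, 19]  (not all equal)
t=7: [52, 25, 52, 25]  (not all equal)
t=8: [76, 82, 76, 82]  (not all equal)
t=9: [6, 11, 6, 11]  (not all equal)
t=10: [31, 19, 31, 19]  (not all equal)
t=11: [61, 88, 61, 88]  (not all equal)
t=12: [28, 52, 28, 52]  (not all equal)
t=13: [84, 84, 84, 84]  (all equal)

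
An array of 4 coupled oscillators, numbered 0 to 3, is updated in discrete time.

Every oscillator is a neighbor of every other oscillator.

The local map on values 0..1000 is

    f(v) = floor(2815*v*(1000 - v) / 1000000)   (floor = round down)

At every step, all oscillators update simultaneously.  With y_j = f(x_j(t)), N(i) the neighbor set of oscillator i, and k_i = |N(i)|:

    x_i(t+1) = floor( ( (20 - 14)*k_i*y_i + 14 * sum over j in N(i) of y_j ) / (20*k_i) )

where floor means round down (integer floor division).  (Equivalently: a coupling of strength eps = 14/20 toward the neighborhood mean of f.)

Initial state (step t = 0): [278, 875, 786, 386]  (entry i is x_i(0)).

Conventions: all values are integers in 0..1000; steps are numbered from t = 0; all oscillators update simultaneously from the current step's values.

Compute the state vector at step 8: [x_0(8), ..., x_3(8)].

Answer: [661, 661, 661, 661]

Derivation:
t=0: [278, 875, 786, 386]
t=1: [507, 489, 501, 513]
t=2: [703, 703, 703, 703]
t=3: [587, 587, 587, 587]
t=4: [682, 682, 682, 682]
t=5: [610, 610, 610, 610]
t=6: [669, 669, 669, 669]
t=7: [623, 623, 623, 623]
t=8: [661, 661, 661, 661]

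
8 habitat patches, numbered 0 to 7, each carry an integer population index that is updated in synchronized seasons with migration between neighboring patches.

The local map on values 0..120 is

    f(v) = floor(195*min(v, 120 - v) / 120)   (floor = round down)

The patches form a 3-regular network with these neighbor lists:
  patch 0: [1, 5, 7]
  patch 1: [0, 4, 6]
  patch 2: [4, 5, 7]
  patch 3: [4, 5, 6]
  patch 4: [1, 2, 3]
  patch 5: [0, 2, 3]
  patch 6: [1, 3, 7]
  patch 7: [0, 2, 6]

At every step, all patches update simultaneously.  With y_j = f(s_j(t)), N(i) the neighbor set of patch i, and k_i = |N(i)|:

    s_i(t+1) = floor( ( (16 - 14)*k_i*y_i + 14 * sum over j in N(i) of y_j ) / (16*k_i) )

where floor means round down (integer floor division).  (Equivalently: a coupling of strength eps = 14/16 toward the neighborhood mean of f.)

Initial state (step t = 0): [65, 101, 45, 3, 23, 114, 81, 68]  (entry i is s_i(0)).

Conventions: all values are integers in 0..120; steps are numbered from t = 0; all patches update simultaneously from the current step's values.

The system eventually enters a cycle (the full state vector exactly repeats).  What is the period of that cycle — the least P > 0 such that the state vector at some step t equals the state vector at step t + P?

Simulating step by step:
t=0: [65, 101, 45, 3, 23, 114, 81, 68]
t=1: [47, 58, 47, 32, 35, 49, 42, 76]
t=2: [80, 70, 69, 65, 71, 69, 71, 73]
t=3: [77, 75, 79, 81, 83, 79, 81, 75]
t=4: [70, 65, 66, 63, 66, 66, 68, 66]
t=5: [86, 84, 87, 86, 89, 86, 88, 84]
t=6: [56, 53, 54, 52, 54, 54, 56, 53]
t=7: [86, 89, 86, 87, 85, 87, 86, 89]
t=8: [51, 54, 53, 54, 53, 54, 51, 54]
t=9: [86, 83, 86, 85, 86, 85, 86, 83]
t=10: [58, 55, 56, 55, 56, 55, 58, 55]
t=11: [89, 92, 89, 91, 89, 91, 89, 92]
t=12: [46, 49, 47, 48, 47, 48, 46, 49]
t=13: [78, 75, 77, 76, 77, 76, 78, 75]
t=14: [71, 68, 70, 69, 70, 69, 71, 68]
t=15: [82, 80, 82, 80, 82, 80, 82, 80]
t=16: [64, 61, 63, 62, 63, 62, 64, 61]
t=17: [94, 91, 93, 92, 93, 92, 94, 91]
t=18: [45, 42, 44, 43, 44, 43, 45, 42]
t=19: [68, 71, 69, 70, 69, 70, 68, 71]
t=20: [80, 82, 80, 82, 80, 82, 80, 82]
t=21: [61, 64, 62, 63, 62, 63, 61, 64]
t=22: [91, 94, 92, 93, 92, 93, 91, 94]
t=23: [42, 45, 43, 44, 43, 44, 42, 45]
t=24: [71, 68, 70, 69, 70, 69, 71, 68]

Answer: 10
Key observation: The state at step 14, [71, 68, 70, 69, 70, 69, 71, 68], reappears at step 24 — and no state repeats earlier — so the cycle the system enters has period 10.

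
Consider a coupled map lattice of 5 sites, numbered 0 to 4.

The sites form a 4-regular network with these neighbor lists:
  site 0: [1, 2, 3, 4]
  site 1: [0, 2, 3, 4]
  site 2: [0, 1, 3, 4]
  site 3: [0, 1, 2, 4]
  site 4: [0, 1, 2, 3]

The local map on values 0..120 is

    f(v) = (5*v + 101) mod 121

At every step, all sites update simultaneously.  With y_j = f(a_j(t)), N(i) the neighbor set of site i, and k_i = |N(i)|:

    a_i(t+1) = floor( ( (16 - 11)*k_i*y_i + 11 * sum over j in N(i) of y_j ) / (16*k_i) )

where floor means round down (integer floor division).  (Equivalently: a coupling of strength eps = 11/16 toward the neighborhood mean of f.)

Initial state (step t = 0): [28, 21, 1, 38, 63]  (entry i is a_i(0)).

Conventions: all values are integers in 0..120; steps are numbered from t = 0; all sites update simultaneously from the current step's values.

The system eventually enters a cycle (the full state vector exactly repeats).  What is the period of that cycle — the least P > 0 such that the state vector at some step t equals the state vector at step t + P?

Answer: 13
Key observation: The state at step 78, [74, 75, 74, 75, 75], reappears at step 91 — and no state repeats earlier — so the cycle the system enters has period 13.

Derivation:
t=0: [28, 21, 1, 38, 63]
t=1: [87, 82, 85, 77, 78]
t=2: [29, 26, 28, 22, 23]
t=3: [72, 87, 88, 84, 85]
t=4: [62, 56, 57, 54, 55]
t=5: [25, 21, 22, 20, 20]
t=6: [90, 87, 88, 86, 86]
t=7: [55, 53, 54, 53, 53]
t=8: [6, 5, 6, 5, 5]
t=9: [7, 6, 7, 6, 6]
t=10: [12, 11, 12, 11, 11]
t=11: [37, 36, 37, 36, 36]
t=12: [41, 40, 41, 40, 40]
t=13: [61, 60, 61, 60, 60]
t=14: [40, 39, 40, 39, 39]
t=15: [56, 55, 56, 55, 55]
t=16: [15, 14, 15, 14, 14]
t=17: [52, 51, 52, 51, 51]
t=18: [116, 115, 116, 115, 115]
t=19: [73, 72, 73, 72, 72]
t=20: [100, 99, 100, 99, 99]
t=21: [114, 113, 114, 113, 113]
t=22: [63, 62, 63, 62, 62]
t=23: [50, 49, 50, 49, 49]
t=24: [106, 105, 106, 105, 105]
t=25: [23, 22, 23, 22, 22]
t=26: [92, 91, 92, 91, 91]
t=27: [74, 73, 74, 73, 73]
t=28: [105, 104, 105, 104, 104]
t=29: [18, 17, 18, 17, 17]
t=30: [67, 66, 67, 66, 66]
t=31: [70, 69, 70, 69, 69]
t=32: [85, 84, 85, 84, 84]
t=33: [39, 38, 39, 38, 38]
t=34: [51, 50, 51, 50, 50]
t=35: [111, 110, 111, 110, 110]
t=36: [48, 47, 48, 47, 47]
t=37: [96, 95, 96, 95, 95]
t=38: [94, 93, 94, 93, 93]
t=39: [84, 83, 84, 83, 83]
t=40: [34, 33, 34, 33, 33]
t=41: [26, 25, 26, 25, 25]
t=42: [107, 106, 107, 106, 106]
t=43: [28, 27, 28, 27, 27]
t=44: [117, 116, 117, 116, 116]
t=45: [78, 77, 78, 77, 77]
t=46: [4, 3, 4, 3, 3]
t=47: [59, 76, 59, 76, 76]
t=48: [76, 88, 76, 88, 88]
t=49: [86, 77, 86, 77, 77]
t=50: [23, 17, 23, 17, 17]
t=51: [79, 75, 79, 75, 75]
t=52: [64, 78, 64, 78, 78]
t=53: [31, 24, 31, 24, 24]
t=54: [58, 70, 58, 70, 70]
t=55: [58, 67, 58, 67, 67]
t=56: [51, 57, 51, 57, 57]
t=57: [67, 54, 67, 54, 54]
t=58: [39, 30, 39, 30, 30]
t=59: [30, 24, 30, 24, 24]
t=60: [55, 68, 55, 68, 68]
t=61: [46, 55, 46, 55, 55]
t=62: [49, 39, 49, 39, 39]
t=63: [78, 71, 78, 71, 71]
t=64: [51, 63, 51, 63, 63]
t=65: [82, 73, 82, 73, 73]
t=66: [66, 76, 66, 76, 76]
t=67: [93, 100, 93, 100, 100]
t=68: [100, 104, 100, 104, 104]
t=69: [64, 50, 64, 50, 50]
t=70: [84, 91, 84, 91, 91]
t=71: [55, 59, 55, 59, 59]
t=72: [23, 26, 23, 26, 26]
t=73: [102, 104, 102, 104, 104]
t=74: [11, 12, 11, 12, 12]
t=75: [37, 38, 37, 38, 38]
t=76: [46, 47, 46, 47, 47]
t=77: [91, 92, 91, 92, 92]
t=78: [74, 75, 74, 75, 75]
t=79: [110, 111, 110, 111, 111]
t=80: [48, 49, 48, 49, 49]
t=81: [101, 102, 101, 102, 102]
t=82: [3, 4, 3, 4, 4]
t=83: [56, 39, 56, 39, 39]
t=84: [36, 41, 36, 41, 41]
t=85: [51, 55, 51, 55, 55]
t=86: [61, 47, 61, 47, 47]
t=87: [69, 76, 69, 76, 76]
t=88: [101, 105, 101, 105, 105]
t=89: [11, 14, 11, 14, 14]
t=90: [42, 44, 42, 44, 44]
t=91: [74, 75, 74, 75, 75]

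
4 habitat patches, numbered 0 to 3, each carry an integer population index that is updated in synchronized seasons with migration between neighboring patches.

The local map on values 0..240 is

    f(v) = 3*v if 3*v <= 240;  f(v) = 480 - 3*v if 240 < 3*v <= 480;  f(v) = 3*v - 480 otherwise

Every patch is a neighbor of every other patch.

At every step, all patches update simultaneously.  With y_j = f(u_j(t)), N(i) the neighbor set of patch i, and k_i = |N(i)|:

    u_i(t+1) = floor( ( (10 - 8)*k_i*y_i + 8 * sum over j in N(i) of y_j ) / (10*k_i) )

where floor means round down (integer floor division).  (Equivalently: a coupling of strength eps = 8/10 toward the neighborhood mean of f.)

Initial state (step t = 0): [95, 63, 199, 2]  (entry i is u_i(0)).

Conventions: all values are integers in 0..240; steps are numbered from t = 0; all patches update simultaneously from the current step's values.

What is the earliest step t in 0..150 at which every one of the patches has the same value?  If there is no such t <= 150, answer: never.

Answer: 4
Key observation: Synchronization is absorbing here: once all patches are equal they stay equal, and step 4 is the first all-equal step.

Derivation:
t=0: [95, 63, 199, 2]  (not all equal)
t=1: [122, 122, 127, 134]  (not all equal)
t=2: [100, 100, 101, 102]  (not all equal)
t=3: [177, 177, 177, 178]  (not all equal)
t=4: [51, 51, 51, 51]  (all equal)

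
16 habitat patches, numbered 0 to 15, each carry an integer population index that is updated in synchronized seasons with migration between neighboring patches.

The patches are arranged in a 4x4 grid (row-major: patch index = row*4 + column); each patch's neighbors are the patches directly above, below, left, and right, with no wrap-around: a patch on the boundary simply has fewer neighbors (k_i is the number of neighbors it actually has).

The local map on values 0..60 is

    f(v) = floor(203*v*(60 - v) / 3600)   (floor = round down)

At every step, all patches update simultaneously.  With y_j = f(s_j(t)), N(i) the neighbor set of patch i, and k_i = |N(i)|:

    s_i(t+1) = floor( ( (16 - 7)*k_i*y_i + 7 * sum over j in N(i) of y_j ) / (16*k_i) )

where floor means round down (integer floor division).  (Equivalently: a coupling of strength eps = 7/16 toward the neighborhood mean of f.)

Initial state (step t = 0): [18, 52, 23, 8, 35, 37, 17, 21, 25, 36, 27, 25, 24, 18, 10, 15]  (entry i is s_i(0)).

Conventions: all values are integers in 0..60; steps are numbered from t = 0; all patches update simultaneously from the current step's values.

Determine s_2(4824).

Answer: s_2(4824) = 28
Key observation: The state at step 17, [50, 50, 50, 50, 50, 50, 50, 50, 50, 50, 50, 50, 50, 50, 50, 50], reappears at step 19: the system is in a cycle of period 2 from step 17 on.  Therefore the state at step 4824 equals the state at step 17 + ((4824 - 17) mod 2) = 18, which is [28, 28, 28, 28, 28, 28, 28, 28, 28, 28, 28, 28, 28, 28, 28, 28].

Derivation:
t=0: [18, 52, 23, 8, 35, 37, 17, 21, 25, 36, 27, 25, 24, 18, 10, 15]
t=1: [39, 32, 39, 33, 47, 44, 43, 42, 48, 47, 46, 47, 46, 41, 34, 38]
t=2: [44, 47, 46, 47, 36, 39, 40, 41, 33, 35, 37, 37, 36, 41, 45, 44]
t=3: [39, 36, 36, 36, 46, 45, 44, 42, 49, 47, 46, 45, 47, 43, 40, 40]
t=4: [44, 46, 46, 46, 36, 38, 39, 41, 32, 34, 37, 39, 34, 39, 43, 43]
t=5: [40, 38, 37, 37, 46, 46, 44, 42, 49, 48, 46, 44, 48, 46, 42, 42]
t=6: [43, 45, 45, 45, 36, 37, 39, 41, 31, 33, 36, 39, 32, 35, 40, 41]
t=7: [41, 39, 39, 39, 47, 46, 45, 43, 49, 49, 47, 45, 49, 48, 45, 44]
t=8: [41, 44, 44, 44, 35, 36, 38, 40, 30, 31, 34, 38, 30, 32, 36, 38]
t=9: [43, 40, 40, 40, 48, 47, 46, 44, 49, 49, 48, 47, 50, 49, 48, 47]
t=10: [39, 42, 43, 43, 33, 34, 36, 38, 30, 30, 32, 34, 28, 30, 32, 33]
t=11: [46, 43, 42, 42, 49, 48, 47, 46, 50, 49, 49, 49, 50, 50, 50, 49]
t=12: [35, 39, 40, 40, 30, 32, 34, 35, 28, 29, 30, 30, 28, 28, 28, 29]
t=13: [48, 46, 45, 45, 49, 49, 48, 48, 50, 50, 49, 49, 50, 50, 50, 50]
t=14: [32, 34, 36, 36, 30, 30, 32, 32, 28, 28, 29, 30, 28, 28, 28, 28]
t=15: [49, 49, 48, 48, 50, 49, 49, 49, 50, 50, 50, 50, 50, 50, 50, 50]
t=16: [29, 30, 31, 31, 28, 29, 30, 30, 28, 28, 28, 28, 28, 28, 28, 28]
t=17: [50, 50, 50, 50, 50, 50, 50, 50, 50, 50, 50, 50, 50, 50, 50, 50]
t=18: [28, 28, 28, 28, 28, 28, 28, 28, 28, 28, 28, 28, 28, 28, 28, 28]
t=19: [50, 50, 50, 50, 50, 50, 50, 50, 50, 50, 50, 50, 50, 50, 50, 50]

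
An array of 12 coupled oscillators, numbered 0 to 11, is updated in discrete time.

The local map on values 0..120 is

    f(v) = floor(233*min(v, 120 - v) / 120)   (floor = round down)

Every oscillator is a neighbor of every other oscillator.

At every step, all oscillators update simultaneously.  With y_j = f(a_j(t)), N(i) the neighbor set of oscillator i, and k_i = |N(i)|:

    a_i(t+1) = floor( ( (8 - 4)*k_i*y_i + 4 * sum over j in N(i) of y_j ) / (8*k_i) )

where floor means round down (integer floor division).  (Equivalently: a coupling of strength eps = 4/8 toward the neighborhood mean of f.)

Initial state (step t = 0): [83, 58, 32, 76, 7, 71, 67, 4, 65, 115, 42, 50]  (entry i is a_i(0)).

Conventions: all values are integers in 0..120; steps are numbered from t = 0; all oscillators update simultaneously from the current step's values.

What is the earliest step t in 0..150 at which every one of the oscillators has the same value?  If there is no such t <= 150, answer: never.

Answer: never
Key observation: The state at step 20 reappears at step 32 — the system is in a cycle of period 12 from step 20 on.  No step 0..32 is synchronized, and the cycle repeats forever, so no step up to 150 (or ever) has all oscillators equal.

Derivation:
t=0: [83, 58, 32, 76, 7, 71, 67, 4, 65, 115, 42, 50]  (not all equal)
t=1: [70, 89, 66, 76, 44, 81, 84, 41, 86, 42, 75, 82]  (not all equal)
t=2: [87, 70, 90, 82, 82, 77, 75, 79, 73, 80, 83, 76]  (not all equal)
t=3: [71, 86, 69, 75, 75, 80, 82, 78, 84, 77, 74, 81]  (not all equal)
t=4: [87, 74, 89, 84, 84, 79, 77, 81, 75, 82, 85, 78]  (not all equal)
t=5: [69, 81, 68, 72, 72, 76, 78, 74, 80, 73, 71, 77]  (not all equal)
t=6: [93, 82, 93, 90, 90, 86, 85, 88, 83, 89, 91, 85]  (not all equal)
t=7: [57, 66, 57, 60, 60, 63, 64, 61, 66, 61, 59, 64]  (not all equal)
t=8: [110, 107, 110, 113, 113, 110, 109, 112, 107, 112, 112, 109]  (not all equal)
t=9: [18, 21, 18, 15, 15, 18, 19, 16, 21, 16, 16, 19]  (not all equal)
t=10: [33, 36, 33, 31, 31, 33, 34, 32, 36, 32, 32, 34]  (not all equal)
t=11: [64, 66, 64, 62, 62, 64, 64, 63, 66, 63, 63, 64]  (not all equal)
t=12: [108, 106, 108, 110, 110, 108, 108, 109, 106, 109, 109, 108]  (not all equal)
t=13: [22, 24, 22, 20, 20, 22, 22, 21, 24, 21, 21, 22]  (not all equal)
t=14: [41, 43, 41, 39, 39, 41, 41, 40, 43, 40, 40, 41]  (not all equal)
t=15: [78, 80, 78, 76, 76, 78, 78, 77, 80, 77, 77, 78]  (not all equal)
t=16: [81, 79, 81, 83, 83, 81, 81, 82, 79, 82, 82, 81]  (not all equal)
t=17: [74, 76, 74, 72, 72, 74, 74, 73, 76, 73, 73, 74]  (not all equal)
t=18: [89, 87, 89, 91, 91, 89, 89, 90, 87, 90, 90, 89]  (not all equal)
t=19: [59, 61, 59, 57, 57, 59, 59, 58, 61, 58, 58, 59]  (not all equal)
t=20: [113, 113, 113, 111, 111, 113, 113, 112, 113, 112, 112, 113]  (not all equal)
t=21: [13, 13, 13, 15, 15, 13, 13, 14, 13, 14, 14, 13]  (not all equal)
t=22: [25, 25, 25, 27, 27, 25, 25, 26, 25, 26, 26, 25]  (not all equal)
t=23: [48, 48, 48, 50, 50, 48, 48, 49, 48, 49, 49, 48]  (not all equal)
t=24: [93, 93, 93, 95, 95, 93, 93, 94, 93, 94, 94, 93]  (not all equal)
t=25: [51, 51, 51, 49, 49, 51, 51, 50, 51, 50, 50, 51]  (not all equal)
t=26: [98, 98, 98, 96, 96, 98, 98, 97, 98, 97, 97, 98]  (not all equal)
t=27: [42, 42, 42, 44, 44, 42, 42, 43, 42, 43, 43, 42]  (not all equal)
t=28: [81, 81, 81, 83, 83, 81, 81, 82, 81, 82, 82, 81]  (not all equal)
t=29: [74, 74, 74, 72, 72, 74, 74, 73, 74, 73, 73, 74]  (not all equal)
t=30: [89, 89, 89, 91, 91, 89, 89, 90, 89, 90, 90, 89]  (not all equal)
t=31: [59, 59, 59, 57, 57, 59, 59, 58, 59, 58, 58, 59]  (not all equal)
t=32: [113, 113, 113, 111, 111, 113, 113, 112, 113, 112, 112, 113]  (not all equal)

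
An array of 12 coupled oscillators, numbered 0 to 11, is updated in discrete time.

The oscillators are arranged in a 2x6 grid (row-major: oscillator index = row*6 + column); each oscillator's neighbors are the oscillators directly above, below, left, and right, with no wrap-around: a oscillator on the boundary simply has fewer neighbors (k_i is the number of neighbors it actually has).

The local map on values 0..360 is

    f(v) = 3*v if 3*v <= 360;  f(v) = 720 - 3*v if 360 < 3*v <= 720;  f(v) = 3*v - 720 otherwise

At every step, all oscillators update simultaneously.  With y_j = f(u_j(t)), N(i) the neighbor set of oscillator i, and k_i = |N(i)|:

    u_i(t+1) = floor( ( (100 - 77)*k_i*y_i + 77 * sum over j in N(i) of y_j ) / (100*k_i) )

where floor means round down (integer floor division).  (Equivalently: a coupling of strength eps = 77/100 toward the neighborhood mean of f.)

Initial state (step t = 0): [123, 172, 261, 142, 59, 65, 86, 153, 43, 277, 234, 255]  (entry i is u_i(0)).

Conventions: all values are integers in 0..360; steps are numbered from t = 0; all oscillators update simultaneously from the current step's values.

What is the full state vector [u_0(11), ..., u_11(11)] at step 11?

Simulating step by step:
t=0: [123, 172, 261, 142, 59, 65, 86, 153, 43, 277, 234, 255]
t=1: [258, 220, 175, 157, 170, 130, 294, 211, 141, 138, 89, 92]
t=2: [97, 100, 200, 239, 265, 263, 91, 153, 219, 279, 264, 293]
t=3: [287, 241, 121, 80, 54, 105, 275, 223, 142, 62, 106, 90]
t=4: [74, 141, 219, 236, 261, 238, 98, 114, 220, 261, 231, 305]
t=5: [278, 229, 109, 51, 26, 100, 284, 245, 133, 39, 88, 57]
t=6: [89, 124, 205, 169, 201, 164, 80, 128, 191, 216, 154, 256]
t=7: [287, 261, 205, 124, 206, 115, 287, 265, 165, 175, 120, 198]
t=8: [110, 96, 187, 183, 293, 167, 115, 127, 148, 284, 191, 300]
t=9: [319, 278, 225, 154, 174, 180, 336, 311, 225, 182, 154, 182]
t=10: [209, 153, 117, 166, 224, 184, 239, 163, 121, 184, 199, 208]
t=11: [123, 233, 296, 196, 142, 94, 125, 212, 274, 218, 108, 134]

Answer: [123, 233, 296, 196, 142, 94, 125, 212, 274, 218, 108, 134]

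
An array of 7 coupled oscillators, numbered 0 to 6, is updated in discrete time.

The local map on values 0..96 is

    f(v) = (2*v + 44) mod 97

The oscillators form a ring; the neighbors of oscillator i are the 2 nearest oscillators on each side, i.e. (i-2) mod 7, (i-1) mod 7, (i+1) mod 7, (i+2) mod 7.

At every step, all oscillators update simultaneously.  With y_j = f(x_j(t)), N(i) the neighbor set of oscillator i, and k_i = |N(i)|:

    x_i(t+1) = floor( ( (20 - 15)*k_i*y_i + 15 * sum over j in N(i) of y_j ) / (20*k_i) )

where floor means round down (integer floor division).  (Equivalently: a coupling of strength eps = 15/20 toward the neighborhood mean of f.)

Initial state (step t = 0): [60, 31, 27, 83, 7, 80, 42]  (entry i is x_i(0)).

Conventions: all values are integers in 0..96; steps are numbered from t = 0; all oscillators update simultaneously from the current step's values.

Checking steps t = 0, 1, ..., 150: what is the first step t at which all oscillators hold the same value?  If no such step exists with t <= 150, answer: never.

Simulating step by step:
t=0: [60, 31, 27, 83, 7, 80, 42]  (not all equal)
t=1: [26, 23, 28, 18, 25, 34, 34]  (not all equal)
t=2: [47, 58, 68, 57, 44, 57, 59]  (not all equal)
t=3: [61, 62, 58, 60, 59, 53, 53]  (not all equal)
t=4: [62, 65, 66, 64, 60, 60, 61]  (not all equal)
t=5: [72, 74, 74, 73, 71, 69, 70]  (not all equal)
t=6: [90, 92, 92, 91, 89, 88, 89]  (not all equal)
t=7: [30, 31, 31, 30, 29, 28, 29]  (not all equal)
t=8: [6, 7, 7, 6, 5, 5, 5]  (not all equal)
t=9: [56, 56, 56, 56, 55, 54, 55]  (not all equal)
t=10: [57, 58, 58, 57, 57, 57, 57]  (not all equal)
t=11: [61, 61, 61, 61, 61, 61, 61]  (all equal)

Answer: 11
Key observation: Synchronization is absorbing here: once all oscillators are equal they stay equal, and step 11 is the first all-equal step.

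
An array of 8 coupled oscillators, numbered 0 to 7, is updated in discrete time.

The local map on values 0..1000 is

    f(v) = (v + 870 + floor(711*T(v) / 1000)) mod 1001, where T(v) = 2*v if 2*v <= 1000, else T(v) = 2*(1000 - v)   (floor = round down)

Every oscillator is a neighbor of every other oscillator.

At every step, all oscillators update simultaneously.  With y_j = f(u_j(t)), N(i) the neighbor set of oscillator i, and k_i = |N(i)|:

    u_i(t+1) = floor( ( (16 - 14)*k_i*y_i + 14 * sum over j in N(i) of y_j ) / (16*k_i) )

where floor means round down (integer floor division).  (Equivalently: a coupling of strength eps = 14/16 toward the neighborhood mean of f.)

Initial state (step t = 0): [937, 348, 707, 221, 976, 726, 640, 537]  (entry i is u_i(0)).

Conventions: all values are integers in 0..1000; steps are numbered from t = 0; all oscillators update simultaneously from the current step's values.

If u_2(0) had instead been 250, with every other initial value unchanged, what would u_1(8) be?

Answer: u_1(8) = 906
Key observation: This trace re-runs the system from the modified initial state.

Derivation:
t=0: [937, 348, 250, 221, 976, 726, 640, 537]
t=1: [553, 553, 553, 553, 553, 553, 553, 553]
t=2: [56, 56, 56, 56, 56, 56, 56, 56]
t=3: [4, 4, 4, 4, 4, 4, 4, 4]
t=4: [879, 879, 879, 879, 879, 879, 879, 879]
t=5: [920, 920, 920, 920, 920, 920, 920, 920]
t=6: [902, 902, 902, 902, 902, 902, 902, 902]
t=7: [910, 910, 910, 910, 910, 910, 910, 910]
t=8: [906, 906, 906, 906, 906, 906, 906, 906]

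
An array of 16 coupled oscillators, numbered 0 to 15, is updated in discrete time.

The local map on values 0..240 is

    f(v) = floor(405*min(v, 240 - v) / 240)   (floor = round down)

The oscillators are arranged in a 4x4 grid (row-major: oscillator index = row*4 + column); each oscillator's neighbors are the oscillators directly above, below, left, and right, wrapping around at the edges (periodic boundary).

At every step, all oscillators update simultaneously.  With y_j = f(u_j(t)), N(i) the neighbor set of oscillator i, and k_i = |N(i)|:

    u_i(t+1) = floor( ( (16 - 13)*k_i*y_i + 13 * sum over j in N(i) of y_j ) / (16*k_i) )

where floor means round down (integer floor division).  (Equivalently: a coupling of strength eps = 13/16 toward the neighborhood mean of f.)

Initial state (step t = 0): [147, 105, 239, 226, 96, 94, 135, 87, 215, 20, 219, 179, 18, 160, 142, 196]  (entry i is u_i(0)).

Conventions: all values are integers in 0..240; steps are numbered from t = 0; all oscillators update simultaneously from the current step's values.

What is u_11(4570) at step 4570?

Simulating step by step:
t=0: [147, 105, 239, 226, 96, 94, 135, 87, 215, 20, 219, 179, 18, 160, 142, 196]
t=1: [108, 124, 110, 80, 132, 141, 102, 121, 74, 81, 103, 79, 88, 107, 80, 78]
t=2: [168, 181, 164, 167, 170, 170, 179, 163, 144, 156, 149, 152, 153, 158, 161, 136]
t=3: [121, 121, 116, 135, 129, 115, 126, 123, 142, 142, 135, 153, 148, 131, 145, 144]
t=4: [183, 194, 184, 186, 188, 187, 190, 179, 163, 176, 167, 169, 173, 172, 175, 159]
t=5: [92, 94, 90, 104, 100, 89, 98, 96, 110, 112, 108, 121, 117, 104, 115, 113]
t=6: [170, 157, 168, 166, 163, 166, 161, 174, 187, 176, 186, 183, 180, 182, 178, 191]
t=7: [122, 119, 124, 111, 113, 126, 115, 118, 104, 101, 106, 93, 97, 110, 98, 101]
t=8: [187, 194, 188, 190, 191, 189, 191, 184, 170, 180, 172, 175, 178, 176, 178, 168]
t=9: [87, 89, 86, 95, 93, 85, 92, 90, 102, 105, 101, 111, 108, 98, 106, 104]
t=10: [159, 149, 157, 155, 153, 156, 152, 161, 174, 165, 173, 170, 167, 170, 166, 176]
t=11: [140, 137, 141, 131, 133, 142, 134, 137, 125, 121, 126, 116, 119, 128, 120, 123]
t=12: [181, 172, 180, 177, 175, 179, 174, 181, 193, 187, 193, 190, 189, 192, 189, 195]
t=13: [102, 99, 103, 95, 97, 105, 98, 101, 89, 85, 89, 83, 83, 91, 84, 87]
t=14: [160, 168, 161, 164, 166, 162, 167, 159, 147, 154, 147, 151, 152, 148, 152, 145]
t=15: [131, 135, 130, 138, 136, 128, 136, 132, 144, 148, 144, 151, 150, 143, 150, 146]
t=16: [171, 179, 171, 176, 178, 173, 178, 170, 158, 166, 158, 163, 163, 159, 164, 156]
t=17: [111, 116, 111, 119, 118, 109, 118, 112, 124, 129, 124, 132, 132, 123, 131, 126]
t=18: [192, 189, 192, 190, 190, 192, 190, 193, 188, 191, 189, 190, 190, 188, 190, 187]
t=19: [83, 83, 83, 82, 82, 83, 82, 83, 84, 84, 83, 85, 85, 84, 85, 84]
t=20: [139, 140, 139, 139, 139, 139, 139, 139, 141, 140, 141, 140, 141, 141, 140, 141]
t=21: [168, 169, 169, 169, 169, 169, 169, 169, 168, 167, 168, 167, 167, 167, 167, 168]
t=22: [120, 120, 119, 119, 119, 119, 119, 119, 121, 121, 121, 120, 121, 122, 121, 121]
t=23: [200, 200, 200, 200, 200, 200, 200, 200, 200, 199, 200, 200, 200, 200, 199, 200]
t=24: [67, 67, 67, 67, 67, 67, 67, 67, 67, 67, 67, 67, 67, 67, 67, 67]
t=25: [113, 113, 113, 113, 113, 113, 113, 113, 113, 113, 113, 113, 113, 113, 113, 113]
t=26: [190, 190, 190, 190, 190, 190, 190, 190, 190, 190, 190, 190, 190, 190, 190, 190]
t=27: [84, 84, 84, 84, 84, 84, 84, 84, 84, 84, 84, 84, 84, 84, 84, 84]
t=28: [141, 141, 141, 141, 141, 141, 141, 141, 141, 141, 141, 141, 141, 141, 141, 141]
t=29: [167, 167, 167, 167, 167, 167, 167, 167, 167, 167, 167, 167, 167, 167, 167, 167]
t=30: [123, 123, 123, 123, 123, 123, 123, 123, 123, 123, 123, 123, 123, 123, 123, 123]
t=31: [197, 197, 197, 197, 197, 197, 197, 197, 197, 197, 197, 197, 197, 197, 197, 197]
t=32: [72, 72, 72, 72, 72, 72, 72, 72, 72, 72, 72, 72, 72, 72, 72, 72]
t=33: [121, 121, 121, 121, 121, 121, 121, 121, 121, 121, 121, 121, 121, 121, 121, 121]
t=34: [200, 200, 200, 200, 200, 200, 200, 200, 200, 200, 200, 200, 200, 200, 200, 200]
t=35: [67, 67, 67, 67, 67, 67, 67, 67, 67, 67, 67, 67, 67, 67, 67, 67]

Answer: u_11(4570) = 84
Key observation: The state at step 24, [67, 67, 67, 67, 67, 67, 67, 67, 67, 67, 67, 67, 67, 67, 67, 67], reappears at step 35: the system is in a cycle of period 11 from step 24 on.  Therefore the state at step 4570 equals the state at step 24 + ((4570 - 24) mod 11) = 27, which is [84, 84, 84, 84, 84, 84, 84, 84, 84, 84, 84, 84, 84, 84, 84, 84].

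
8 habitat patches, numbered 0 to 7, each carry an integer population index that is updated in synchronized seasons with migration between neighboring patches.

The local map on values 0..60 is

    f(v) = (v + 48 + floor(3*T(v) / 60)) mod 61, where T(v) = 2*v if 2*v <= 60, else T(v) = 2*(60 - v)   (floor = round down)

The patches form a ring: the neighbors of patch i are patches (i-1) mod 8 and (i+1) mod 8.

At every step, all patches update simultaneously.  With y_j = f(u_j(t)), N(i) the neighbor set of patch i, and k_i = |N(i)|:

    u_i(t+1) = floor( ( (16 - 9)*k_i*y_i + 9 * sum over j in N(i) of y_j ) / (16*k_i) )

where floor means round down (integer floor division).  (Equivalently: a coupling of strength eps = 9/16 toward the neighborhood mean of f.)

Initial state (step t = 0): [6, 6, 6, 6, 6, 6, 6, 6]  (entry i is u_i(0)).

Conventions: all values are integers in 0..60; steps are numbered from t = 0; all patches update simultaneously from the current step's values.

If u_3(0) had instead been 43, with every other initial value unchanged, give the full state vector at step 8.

Answer: [27, 26, 26, 25, 26, 26, 27, 27]
Key observation: This trace re-runs the system from the modified initial state.

Derivation:
t=0: [6, 6, 6, 43, 6, 6, 6, 6]
t=1: [54, 54, 47, 43, 47, 54, 54, 54]
t=2: [41, 39, 35, 33, 35, 39, 41, 41]
t=3: [28, 27, 24, 23, 24, 27, 28, 29]
t=4: [17, 15, 13, 12, 13, 15, 17, 17]
t=5: [4, 3, 1, 0, 1, 3, 4, 5]
t=6: [52, 50, 49, 48, 49, 50, 52, 52]
t=7: [38, 38, 37, 36, 37, 38, 38, 39]
t=8: [27, 26, 26, 25, 26, 26, 27, 27]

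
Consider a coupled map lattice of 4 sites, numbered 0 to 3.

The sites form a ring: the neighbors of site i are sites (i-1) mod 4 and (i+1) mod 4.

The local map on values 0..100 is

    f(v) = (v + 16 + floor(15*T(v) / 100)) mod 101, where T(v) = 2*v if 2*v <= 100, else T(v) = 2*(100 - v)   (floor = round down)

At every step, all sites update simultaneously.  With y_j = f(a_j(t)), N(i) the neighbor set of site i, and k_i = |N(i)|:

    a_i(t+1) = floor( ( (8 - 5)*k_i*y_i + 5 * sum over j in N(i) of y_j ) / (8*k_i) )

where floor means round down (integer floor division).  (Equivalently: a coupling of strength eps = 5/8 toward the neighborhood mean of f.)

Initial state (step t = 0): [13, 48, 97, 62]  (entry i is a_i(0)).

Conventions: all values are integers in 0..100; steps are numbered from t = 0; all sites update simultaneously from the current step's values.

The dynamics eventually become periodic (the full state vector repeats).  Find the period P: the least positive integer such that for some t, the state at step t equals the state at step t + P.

Simulating step by step:
t=0: [13, 48, 97, 62]
t=1: [64, 43, 56, 47]
t=2: [80, 81, 78, 83]
t=3: [1, 31, 38, 32]
t=4: [41, 46, 59, 47]
t=5: [73, 76, 80, 77]
t=6: [98, 67, 62, 67]
t=7: [62, 66, 90, 66]
t=8: [90, 64, 60, 64]
t=9: [59, 63, 89, 63]
t=10: [88, 63, 58, 63]
t=11: [58, 62, 88, 62]
t=12: [87, 62, 57, 62]
t=13: [57, 61, 87, 61]
t=14: [86, 61, 56, 61]
t=15: [56, 61, 86, 61]
t=16: [86, 61, 56, 61]

Answer: 2
Key observation: The state at step 14, [86, 61, 56, 61], reappears at step 16 — and no state repeats earlier — so the cycle the system enters has period 2.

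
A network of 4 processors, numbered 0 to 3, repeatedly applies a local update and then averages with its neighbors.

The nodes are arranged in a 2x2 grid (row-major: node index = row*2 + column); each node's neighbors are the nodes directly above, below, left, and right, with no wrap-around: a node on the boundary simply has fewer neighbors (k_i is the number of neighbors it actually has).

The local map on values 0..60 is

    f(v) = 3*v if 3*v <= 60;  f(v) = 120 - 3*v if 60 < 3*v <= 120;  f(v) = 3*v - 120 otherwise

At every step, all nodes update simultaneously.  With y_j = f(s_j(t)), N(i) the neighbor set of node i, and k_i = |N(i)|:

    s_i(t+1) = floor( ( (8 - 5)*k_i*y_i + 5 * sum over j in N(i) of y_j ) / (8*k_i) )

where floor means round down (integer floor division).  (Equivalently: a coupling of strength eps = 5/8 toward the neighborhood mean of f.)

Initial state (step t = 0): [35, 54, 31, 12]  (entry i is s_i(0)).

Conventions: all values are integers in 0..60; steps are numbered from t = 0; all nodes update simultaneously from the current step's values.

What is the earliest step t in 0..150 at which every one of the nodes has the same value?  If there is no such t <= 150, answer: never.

Simulating step by step:
t=0: [35, 54, 31, 12]  (not all equal)
t=1: [27, 31, 26, 35]  (not all equal)
t=2: [36, 27, 32, 27]  (not all equal)
t=3: [24, 30, 24, 34]  (not all equal)
t=4: [42, 31, 38, 31]  (not all equal)
t=5: [12, 20, 12, 20]  (not all equal)
t=6: [43, 52, 43, 52]  (not all equal)
t=7: [17, 27, 17, 27]  (not all equal)
t=8: [47, 42, 47, 42]  (not all equal)
t=9: [16, 10, 16, 10]  (not all equal)
t=10: [42, 35, 42, 35]  (not all equal)
t=11: [8, 12, 8, 12]  (not all equal)
t=12: [27, 32, 27, 32]  (not all equal)
t=13: [34, 28, 34, 28]  (not all equal)
t=14: [23, 30, 23, 30]  (not all equal)
t=15: [44, 36, 44, 36]  (not all equal)
t=16: [12, 12, 12, 12]  (all equal)

Answer: 16
Key observation: Synchronization is absorbing here: once all nodes are equal they stay equal, and step 16 is the first all-equal step.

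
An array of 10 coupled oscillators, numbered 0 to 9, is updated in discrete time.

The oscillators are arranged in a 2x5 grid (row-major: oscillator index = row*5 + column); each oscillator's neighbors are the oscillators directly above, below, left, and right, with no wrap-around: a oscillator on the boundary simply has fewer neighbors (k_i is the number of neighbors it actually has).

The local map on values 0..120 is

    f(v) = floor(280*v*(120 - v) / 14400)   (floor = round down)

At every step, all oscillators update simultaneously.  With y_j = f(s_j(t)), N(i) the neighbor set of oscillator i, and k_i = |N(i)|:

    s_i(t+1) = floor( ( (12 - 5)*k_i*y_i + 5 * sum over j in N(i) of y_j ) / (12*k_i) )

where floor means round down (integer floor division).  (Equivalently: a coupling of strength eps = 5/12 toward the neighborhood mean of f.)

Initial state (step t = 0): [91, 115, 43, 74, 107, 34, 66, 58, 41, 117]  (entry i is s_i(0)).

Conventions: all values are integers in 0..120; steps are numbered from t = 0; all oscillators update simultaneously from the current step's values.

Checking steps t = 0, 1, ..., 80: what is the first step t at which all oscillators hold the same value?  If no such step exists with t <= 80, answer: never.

Answer: 4
Key observation: Synchronization is absorbing here: once all oscillators are equal they stay equal, and step 4 is the first all-equal step.

Derivation:
t=0: [91, 115, 43, 74, 107, 34, 66, 58, 41, 117]  (not all equal)
t=1: [43, 31, 57, 59, 30, 57, 59, 67, 55, 22]  (not all equal)
t=2: [62, 58, 66, 66, 53, 67, 66, 69, 65, 49]  (not all equal)
t=3: [69, 69, 68, 69, 68, 69, 68, 68, 68, 67]  (not all equal)
t=4: [68, 68, 68, 68, 68, 68, 68, 68, 68, 68]  (all equal)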